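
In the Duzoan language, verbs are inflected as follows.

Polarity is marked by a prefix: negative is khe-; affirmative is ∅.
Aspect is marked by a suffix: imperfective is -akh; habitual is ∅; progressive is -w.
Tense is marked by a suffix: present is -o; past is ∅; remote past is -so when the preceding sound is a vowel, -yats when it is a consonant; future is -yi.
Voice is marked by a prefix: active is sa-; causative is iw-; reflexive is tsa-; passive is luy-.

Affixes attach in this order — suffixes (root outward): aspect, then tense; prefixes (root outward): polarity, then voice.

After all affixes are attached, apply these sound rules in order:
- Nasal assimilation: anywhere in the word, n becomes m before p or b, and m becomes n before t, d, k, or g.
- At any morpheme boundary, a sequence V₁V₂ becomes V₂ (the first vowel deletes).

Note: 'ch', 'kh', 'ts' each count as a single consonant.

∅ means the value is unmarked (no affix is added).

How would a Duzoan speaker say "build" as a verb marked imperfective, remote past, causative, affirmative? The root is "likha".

polarity = affirmative: zero marking, form stays likha.
Attach aspect imperfective -akh → likhaakh.
Attach voice causative iw- → iwlikhaakh.
Attach tense remote past -yats (after consonant 'kh') → iwlikhaakhyats.
Nasal assimilation: no change.
Apply vowel deletion: iwlikhaakhyats → iwlikhakhyats.

iwlikhakhyats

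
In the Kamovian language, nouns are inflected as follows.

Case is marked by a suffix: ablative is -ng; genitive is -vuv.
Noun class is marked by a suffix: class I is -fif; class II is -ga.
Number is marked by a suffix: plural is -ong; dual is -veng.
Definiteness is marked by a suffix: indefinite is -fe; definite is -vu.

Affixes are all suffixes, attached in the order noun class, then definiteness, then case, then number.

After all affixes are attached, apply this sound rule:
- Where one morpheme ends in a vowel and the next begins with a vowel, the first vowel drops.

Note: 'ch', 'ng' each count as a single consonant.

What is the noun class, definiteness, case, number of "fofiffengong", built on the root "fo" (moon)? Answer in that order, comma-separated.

Segment: fo-fif-fe-ng-ong.
noun class: -fif → class I.
definiteness: -fe → indefinite.
case: -ng → ablative.
number: -ong → plural.

class I, indefinite, ablative, plural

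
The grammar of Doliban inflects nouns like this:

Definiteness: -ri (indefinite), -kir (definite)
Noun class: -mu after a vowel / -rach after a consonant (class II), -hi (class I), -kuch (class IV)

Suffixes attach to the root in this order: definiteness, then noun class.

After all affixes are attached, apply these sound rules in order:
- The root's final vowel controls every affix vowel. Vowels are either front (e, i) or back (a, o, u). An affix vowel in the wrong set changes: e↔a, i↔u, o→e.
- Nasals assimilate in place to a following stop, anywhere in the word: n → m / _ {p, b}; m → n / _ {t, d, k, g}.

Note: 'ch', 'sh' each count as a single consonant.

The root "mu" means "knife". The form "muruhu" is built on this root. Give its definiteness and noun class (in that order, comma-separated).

indefinite, class I

Segment: mu-ri-hi.
definiteness: -ri → indefinite.
noun class: -hi → class I.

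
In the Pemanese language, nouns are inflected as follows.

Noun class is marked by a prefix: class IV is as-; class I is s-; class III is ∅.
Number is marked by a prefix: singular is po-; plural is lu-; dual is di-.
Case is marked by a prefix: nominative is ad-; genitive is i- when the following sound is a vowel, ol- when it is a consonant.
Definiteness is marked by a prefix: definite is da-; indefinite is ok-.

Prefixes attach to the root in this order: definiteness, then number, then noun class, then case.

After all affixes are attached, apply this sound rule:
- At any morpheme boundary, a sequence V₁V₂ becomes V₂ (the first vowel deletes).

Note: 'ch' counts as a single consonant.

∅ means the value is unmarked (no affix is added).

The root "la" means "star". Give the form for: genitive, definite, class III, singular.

Attach definiteness definite da- → dala.
Attach number singular po- → podala.
noun class = class III: zero marking, form stays podala.
Attach case genitive ol- (before consonant 'p') → olpodala.
Vowel deletion: no change.

olpodala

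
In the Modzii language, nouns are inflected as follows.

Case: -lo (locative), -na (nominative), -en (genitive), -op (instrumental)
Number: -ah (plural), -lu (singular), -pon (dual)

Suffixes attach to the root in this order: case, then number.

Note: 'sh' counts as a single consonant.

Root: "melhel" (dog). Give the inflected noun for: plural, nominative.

melhelnaah

Attach case nominative -na → melhelna.
Attach number plural -ah → melhelnaah.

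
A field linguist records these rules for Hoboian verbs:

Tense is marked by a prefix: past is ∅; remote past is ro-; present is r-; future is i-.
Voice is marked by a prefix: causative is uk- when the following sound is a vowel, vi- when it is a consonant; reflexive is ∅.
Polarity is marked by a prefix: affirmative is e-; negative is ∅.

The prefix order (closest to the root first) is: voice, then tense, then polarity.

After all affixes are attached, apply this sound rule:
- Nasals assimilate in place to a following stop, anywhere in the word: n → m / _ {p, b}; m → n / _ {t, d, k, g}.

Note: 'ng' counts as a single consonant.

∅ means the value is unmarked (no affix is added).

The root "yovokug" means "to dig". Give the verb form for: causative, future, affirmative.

eiviyovokug

Attach voice causative vi- (before consonant 'y') → viyovokug.
Attach tense future i- → iviyovokug.
Attach polarity affirmative e- → eiviyovokug.
Nasal assimilation: no change.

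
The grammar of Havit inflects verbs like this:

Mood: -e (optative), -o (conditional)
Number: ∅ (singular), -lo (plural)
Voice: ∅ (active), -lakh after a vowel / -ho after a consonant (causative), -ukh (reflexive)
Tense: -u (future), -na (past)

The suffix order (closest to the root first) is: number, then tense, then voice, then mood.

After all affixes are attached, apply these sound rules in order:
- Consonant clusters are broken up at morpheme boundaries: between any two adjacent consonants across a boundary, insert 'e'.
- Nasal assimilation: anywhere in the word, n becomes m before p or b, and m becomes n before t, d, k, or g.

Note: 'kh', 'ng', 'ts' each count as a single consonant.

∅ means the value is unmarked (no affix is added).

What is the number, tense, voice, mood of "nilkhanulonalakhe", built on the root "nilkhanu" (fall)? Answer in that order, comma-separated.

Segment: nilkhanu-lo-na-lakh-e.
number: -lo → plural.
tense: -na → past.
voice: -lakh/ho → causative.
mood: -e → optative.

plural, past, causative, optative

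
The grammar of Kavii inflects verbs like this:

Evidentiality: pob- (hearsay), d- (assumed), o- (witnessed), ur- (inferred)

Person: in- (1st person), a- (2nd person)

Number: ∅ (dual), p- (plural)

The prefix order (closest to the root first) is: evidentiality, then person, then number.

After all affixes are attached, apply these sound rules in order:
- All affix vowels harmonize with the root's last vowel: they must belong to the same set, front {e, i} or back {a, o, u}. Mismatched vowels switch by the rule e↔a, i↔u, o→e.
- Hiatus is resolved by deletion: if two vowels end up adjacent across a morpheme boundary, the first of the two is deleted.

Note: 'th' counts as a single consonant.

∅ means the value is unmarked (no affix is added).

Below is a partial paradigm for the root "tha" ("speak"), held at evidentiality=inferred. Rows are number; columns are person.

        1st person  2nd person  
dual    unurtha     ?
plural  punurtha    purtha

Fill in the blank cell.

urtha

Attach evidentiality inferred ur- → urtha.
Attach person 2nd person a- → aurtha.
number = dual: zero marking, form stays aurtha.
Vowel harmony: no change.
Apply vowel deletion: aurtha → urtha.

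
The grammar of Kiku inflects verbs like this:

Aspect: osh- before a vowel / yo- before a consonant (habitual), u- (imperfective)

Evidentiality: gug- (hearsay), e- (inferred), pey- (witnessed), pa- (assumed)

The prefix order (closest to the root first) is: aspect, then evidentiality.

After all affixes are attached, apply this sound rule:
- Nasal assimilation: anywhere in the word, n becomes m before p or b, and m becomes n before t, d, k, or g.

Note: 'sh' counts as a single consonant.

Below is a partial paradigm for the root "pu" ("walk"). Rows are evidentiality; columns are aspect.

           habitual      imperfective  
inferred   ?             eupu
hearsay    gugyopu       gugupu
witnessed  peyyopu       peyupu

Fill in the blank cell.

Attach aspect habitual yo- (before consonant 'p') → yopu.
Attach evidentiality inferred e- → eyopu.
Nasal assimilation: no change.

eyopu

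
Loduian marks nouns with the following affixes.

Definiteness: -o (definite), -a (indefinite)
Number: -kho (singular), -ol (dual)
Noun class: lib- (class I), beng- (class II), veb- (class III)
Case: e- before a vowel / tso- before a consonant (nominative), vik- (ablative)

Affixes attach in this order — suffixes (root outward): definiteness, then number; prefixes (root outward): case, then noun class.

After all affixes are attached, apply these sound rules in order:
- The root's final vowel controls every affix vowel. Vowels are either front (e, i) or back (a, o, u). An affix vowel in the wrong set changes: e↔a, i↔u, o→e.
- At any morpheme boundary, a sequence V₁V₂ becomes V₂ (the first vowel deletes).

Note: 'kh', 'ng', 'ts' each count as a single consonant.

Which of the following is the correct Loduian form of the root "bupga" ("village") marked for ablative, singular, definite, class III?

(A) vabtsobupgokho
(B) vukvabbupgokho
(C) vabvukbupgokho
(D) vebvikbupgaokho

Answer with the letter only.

Attach definiteness definite -o → bupgao.
Attach case ablative vik- → vikbupgao.
Attach number singular -kho → vikbupgaokho.
Attach noun class class III veb- → vebvikbupgaokho.
Apply vowel harmony: vebvikbupgaokho → vabvukbupgaokho.
Apply vowel deletion: vabvukbupgaokho → vabvukbupgokho.
So the correct form is vabvukbupgokho, option (C).
(D) vebvikbupgaokho is wrong: it fails to apply the sound rule(s).
(B) vukvabbupgokho is wrong: it has the affixes in the wrong order.
(A) vabtsobupgokho is wrong: it uses nominative instead of ablative for case.

C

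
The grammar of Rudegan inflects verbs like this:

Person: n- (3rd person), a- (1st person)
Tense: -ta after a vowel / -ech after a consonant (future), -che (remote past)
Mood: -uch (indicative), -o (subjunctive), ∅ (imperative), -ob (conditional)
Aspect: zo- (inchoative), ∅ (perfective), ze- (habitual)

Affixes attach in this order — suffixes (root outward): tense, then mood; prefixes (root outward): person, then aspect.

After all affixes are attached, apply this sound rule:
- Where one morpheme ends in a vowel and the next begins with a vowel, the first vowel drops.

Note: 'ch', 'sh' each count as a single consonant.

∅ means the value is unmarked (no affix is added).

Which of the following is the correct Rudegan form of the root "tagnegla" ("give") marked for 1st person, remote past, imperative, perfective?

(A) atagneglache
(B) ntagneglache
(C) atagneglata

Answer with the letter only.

A

Attach person 1st person a- → atagnegla.
aspect = perfective: zero marking, form stays atagnegla.
Attach tense remote past -che → atagneglache.
mood = imperative: zero marking, form stays atagneglache.
Vowel deletion: no change.
So the correct form is atagneglache, option (A).
(C) atagneglata is wrong: it uses future instead of remote past for tense.
(B) ntagneglache is wrong: it uses 3rd person instead of 1st person for person.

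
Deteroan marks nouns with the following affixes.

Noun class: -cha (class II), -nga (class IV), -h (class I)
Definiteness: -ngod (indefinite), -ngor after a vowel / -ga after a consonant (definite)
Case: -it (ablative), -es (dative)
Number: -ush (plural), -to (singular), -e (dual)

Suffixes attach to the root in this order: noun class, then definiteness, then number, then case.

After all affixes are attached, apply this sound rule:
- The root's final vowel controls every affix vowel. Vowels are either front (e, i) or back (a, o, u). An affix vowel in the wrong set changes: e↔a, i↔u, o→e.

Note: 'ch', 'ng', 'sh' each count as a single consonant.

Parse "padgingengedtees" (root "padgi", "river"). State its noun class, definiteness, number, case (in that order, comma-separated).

class IV, indefinite, singular, dative

Segment: padgi-nga-ngod-to-es.
noun class: -nga → class IV.
definiteness: -ngod → indefinite.
number: -to → singular.
case: -es → dative.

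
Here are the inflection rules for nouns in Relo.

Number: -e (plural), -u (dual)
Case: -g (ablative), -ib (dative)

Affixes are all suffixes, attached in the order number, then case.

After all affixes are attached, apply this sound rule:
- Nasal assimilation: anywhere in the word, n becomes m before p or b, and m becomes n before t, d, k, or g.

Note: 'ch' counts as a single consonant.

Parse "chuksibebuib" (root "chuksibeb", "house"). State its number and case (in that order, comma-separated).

dual, dative

Segment: chuksibeb-u-ib.
number: -u → dual.
case: -ib → dative.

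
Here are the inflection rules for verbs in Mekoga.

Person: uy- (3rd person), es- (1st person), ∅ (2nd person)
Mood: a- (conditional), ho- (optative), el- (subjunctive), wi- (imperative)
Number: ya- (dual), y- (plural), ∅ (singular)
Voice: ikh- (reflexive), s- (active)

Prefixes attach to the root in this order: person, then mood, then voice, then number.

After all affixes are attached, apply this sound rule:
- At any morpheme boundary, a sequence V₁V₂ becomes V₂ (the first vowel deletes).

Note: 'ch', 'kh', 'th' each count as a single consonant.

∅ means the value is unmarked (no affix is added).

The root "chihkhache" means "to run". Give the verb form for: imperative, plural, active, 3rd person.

yswuychihkhache

Attach person 3rd person uy- → uychihkhache.
Attach mood imperative wi- → wiuychihkhache.
Attach voice active s- → swiuychihkhache.
Attach number plural y- → yswiuychihkhache.
Apply vowel deletion: yswiuychihkhache → yswuychihkhache.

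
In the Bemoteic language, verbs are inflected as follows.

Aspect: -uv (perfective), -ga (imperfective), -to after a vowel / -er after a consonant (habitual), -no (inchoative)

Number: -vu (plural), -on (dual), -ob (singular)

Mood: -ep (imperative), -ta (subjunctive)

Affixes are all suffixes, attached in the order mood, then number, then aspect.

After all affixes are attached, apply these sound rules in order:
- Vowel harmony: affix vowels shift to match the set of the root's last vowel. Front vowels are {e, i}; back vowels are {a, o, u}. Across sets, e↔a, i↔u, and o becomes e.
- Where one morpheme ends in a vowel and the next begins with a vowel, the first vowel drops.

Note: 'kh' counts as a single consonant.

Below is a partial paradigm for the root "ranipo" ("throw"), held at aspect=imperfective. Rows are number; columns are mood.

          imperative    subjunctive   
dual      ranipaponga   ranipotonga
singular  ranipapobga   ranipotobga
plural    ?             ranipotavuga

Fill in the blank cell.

ranipapvuga

Attach mood imperative -ep → ranipoep.
Attach number plural -vu → ranipoepvu.
Attach aspect imperfective -ga → ranipoepvuga.
Apply vowel harmony: ranipoepvuga → ranipoapvuga.
Apply vowel deletion: ranipoapvuga → ranipapvuga.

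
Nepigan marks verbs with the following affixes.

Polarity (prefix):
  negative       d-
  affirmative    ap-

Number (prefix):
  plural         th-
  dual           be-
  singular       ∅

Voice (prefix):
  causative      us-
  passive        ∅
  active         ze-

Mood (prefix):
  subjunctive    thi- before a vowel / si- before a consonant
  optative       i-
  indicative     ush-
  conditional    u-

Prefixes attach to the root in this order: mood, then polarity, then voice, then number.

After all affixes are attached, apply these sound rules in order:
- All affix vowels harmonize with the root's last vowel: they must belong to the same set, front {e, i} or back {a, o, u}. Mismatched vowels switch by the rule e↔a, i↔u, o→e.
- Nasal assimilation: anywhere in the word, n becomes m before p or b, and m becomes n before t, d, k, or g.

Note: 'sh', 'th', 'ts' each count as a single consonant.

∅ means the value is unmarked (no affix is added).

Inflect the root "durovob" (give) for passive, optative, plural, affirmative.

thapudurovob

Attach mood optative i- → idurovob.
Attach polarity affirmative ap- → apidurovob.
voice = passive: zero marking, form stays apidurovob.
Attach number plural th- → thapidurovob.
Apply vowel harmony: thapidurovob → thapudurovob.
Nasal assimilation: no change.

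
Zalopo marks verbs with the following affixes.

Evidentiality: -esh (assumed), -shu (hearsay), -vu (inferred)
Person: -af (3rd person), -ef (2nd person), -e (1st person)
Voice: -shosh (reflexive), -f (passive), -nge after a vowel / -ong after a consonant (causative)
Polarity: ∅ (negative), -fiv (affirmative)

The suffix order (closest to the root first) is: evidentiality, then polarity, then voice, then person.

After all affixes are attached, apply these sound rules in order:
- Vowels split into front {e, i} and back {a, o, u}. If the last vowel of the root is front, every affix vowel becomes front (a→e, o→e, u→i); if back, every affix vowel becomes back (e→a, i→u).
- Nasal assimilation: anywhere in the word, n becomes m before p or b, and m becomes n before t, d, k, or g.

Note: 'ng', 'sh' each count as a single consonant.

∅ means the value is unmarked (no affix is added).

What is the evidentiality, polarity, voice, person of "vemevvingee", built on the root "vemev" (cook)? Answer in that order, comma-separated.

Segment: vemev-vu-nge-e.
evidentiality: -vu → inferred.
polarity: ∅ → negative.
voice: -nge/ong → causative.
person: -e → 1st person.

inferred, negative, causative, 1st person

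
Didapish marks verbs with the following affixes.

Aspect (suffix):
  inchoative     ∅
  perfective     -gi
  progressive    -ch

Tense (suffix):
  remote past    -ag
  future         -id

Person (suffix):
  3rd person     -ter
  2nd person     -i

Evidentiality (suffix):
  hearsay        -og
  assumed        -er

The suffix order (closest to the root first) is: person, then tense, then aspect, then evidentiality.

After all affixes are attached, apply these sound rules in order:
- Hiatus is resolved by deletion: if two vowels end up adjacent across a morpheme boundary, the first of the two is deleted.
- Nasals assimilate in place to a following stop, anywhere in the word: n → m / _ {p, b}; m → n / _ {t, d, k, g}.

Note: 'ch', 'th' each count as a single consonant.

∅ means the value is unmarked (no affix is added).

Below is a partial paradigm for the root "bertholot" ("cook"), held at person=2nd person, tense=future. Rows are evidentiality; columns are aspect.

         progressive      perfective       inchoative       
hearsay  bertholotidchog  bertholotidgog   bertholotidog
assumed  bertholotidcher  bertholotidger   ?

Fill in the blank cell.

bertholotider

Attach person 2nd person -i → bertholoti.
Attach tense future -id → bertholotiid.
aspect = inchoative: zero marking, form stays bertholotiid.
Attach evidentiality assumed -er → bertholotiider.
Apply vowel deletion: bertholotiider → bertholotider.
Nasal assimilation: no change.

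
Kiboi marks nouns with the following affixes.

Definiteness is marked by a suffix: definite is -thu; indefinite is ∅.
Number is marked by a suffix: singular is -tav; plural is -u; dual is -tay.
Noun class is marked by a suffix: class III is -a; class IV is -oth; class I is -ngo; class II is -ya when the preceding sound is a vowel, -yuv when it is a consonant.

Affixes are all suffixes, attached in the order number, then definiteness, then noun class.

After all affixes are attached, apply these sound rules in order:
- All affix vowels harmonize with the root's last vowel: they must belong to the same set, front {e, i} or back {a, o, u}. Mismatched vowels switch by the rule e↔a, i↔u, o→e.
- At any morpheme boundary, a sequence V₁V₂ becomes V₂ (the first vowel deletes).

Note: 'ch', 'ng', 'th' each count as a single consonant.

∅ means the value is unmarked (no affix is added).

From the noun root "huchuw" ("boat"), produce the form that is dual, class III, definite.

huchuwtaytha

Attach number dual -tay → huchuwtay.
Attach definiteness definite -thu → huchuwtaythu.
Attach noun class class III -a → huchuwtaythua.
Vowel harmony: no change.
Apply vowel deletion: huchuwtaythua → huchuwtaytha.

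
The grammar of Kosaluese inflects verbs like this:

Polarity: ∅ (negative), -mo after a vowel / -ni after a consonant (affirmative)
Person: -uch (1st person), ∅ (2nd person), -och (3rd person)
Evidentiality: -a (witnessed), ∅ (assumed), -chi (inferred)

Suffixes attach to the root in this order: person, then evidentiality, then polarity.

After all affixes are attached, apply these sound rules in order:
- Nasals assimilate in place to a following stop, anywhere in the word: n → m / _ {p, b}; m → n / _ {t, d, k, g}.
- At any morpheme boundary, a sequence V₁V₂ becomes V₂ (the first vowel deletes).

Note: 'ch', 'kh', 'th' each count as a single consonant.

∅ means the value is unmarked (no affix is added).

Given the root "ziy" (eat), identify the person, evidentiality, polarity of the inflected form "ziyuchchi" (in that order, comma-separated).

Segment: ziy-uch-chi.
person: -uch → 1st person.
evidentiality: -chi → inferred.
polarity: ∅ → negative.

1st person, inferred, negative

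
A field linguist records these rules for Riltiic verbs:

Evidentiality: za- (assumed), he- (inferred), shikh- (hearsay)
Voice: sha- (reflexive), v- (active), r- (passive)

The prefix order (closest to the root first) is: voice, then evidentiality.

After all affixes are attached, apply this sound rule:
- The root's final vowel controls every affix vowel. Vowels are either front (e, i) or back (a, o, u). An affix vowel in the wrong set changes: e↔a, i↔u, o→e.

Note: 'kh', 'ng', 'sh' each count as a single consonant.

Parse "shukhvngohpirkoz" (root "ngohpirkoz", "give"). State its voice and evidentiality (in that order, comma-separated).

active, hearsay

Segment: shikh-v-ngohpirkoz.
voice: v- → active.
evidentiality: shikh- → hearsay.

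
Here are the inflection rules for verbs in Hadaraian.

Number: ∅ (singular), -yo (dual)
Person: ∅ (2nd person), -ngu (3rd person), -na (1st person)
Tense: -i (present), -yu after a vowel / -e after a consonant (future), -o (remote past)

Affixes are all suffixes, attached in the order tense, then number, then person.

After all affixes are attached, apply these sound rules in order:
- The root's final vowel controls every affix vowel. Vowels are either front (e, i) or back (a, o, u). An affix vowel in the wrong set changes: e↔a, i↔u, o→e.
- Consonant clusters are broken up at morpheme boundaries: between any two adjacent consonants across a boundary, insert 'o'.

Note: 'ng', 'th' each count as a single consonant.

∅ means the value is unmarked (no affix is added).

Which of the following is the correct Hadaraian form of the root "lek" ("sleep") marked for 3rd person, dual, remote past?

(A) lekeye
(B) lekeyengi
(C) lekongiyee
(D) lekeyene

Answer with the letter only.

B

Attach tense remote past -o → leko.
Attach number dual -yo → lekoyo.
Attach person 3rd person -ngu → lekoyongu.
Apply vowel harmony: lekoyongu → lekeyengi.
Epenthesis: no change.
So the correct form is lekeyengi, option (B).
(A) lekeye is wrong: it uses 2nd person instead of 3rd person for person.
(C) lekongiyee is wrong: it has the affixes in the wrong order.
(D) lekeyene is wrong: it uses 1st person instead of 3rd person for person.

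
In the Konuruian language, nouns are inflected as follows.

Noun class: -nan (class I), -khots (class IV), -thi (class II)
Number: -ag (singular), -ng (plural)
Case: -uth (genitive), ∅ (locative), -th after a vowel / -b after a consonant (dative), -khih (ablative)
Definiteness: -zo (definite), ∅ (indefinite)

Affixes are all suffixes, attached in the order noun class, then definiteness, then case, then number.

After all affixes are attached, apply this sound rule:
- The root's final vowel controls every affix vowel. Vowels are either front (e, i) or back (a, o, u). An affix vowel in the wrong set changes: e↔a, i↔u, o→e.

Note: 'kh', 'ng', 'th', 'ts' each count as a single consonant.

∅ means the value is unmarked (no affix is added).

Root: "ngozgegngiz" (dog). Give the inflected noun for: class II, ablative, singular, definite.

ngozgegngizthizekhiheg

Attach noun class class II -thi → ngozgegngizthi.
Attach definiteness definite -zo → ngozgegngizthizo.
Attach case ablative -khih → ngozgegngizthizokhih.
Attach number singular -ag → ngozgegngizthizokhihag.
Apply vowel harmony: ngozgegngizthizokhihag → ngozgegngizthizekhiheg.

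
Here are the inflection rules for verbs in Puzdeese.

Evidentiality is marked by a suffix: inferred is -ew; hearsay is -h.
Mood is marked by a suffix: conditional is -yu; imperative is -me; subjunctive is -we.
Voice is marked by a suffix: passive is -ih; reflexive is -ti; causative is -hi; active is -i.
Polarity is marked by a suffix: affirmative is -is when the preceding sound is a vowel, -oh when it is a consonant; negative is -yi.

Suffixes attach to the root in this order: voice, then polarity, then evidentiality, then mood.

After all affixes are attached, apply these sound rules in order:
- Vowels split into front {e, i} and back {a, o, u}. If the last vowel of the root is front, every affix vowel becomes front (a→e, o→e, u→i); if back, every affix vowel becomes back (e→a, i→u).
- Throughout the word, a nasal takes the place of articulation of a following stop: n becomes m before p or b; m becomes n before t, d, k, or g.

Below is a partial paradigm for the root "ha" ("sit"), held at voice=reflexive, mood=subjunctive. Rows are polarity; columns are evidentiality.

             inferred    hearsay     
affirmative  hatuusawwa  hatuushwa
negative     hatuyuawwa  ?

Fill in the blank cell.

Attach voice reflexive -ti → hati.
Attach polarity negative -yi → hatiyi.
Attach evidentiality hearsay -h → hatiyih.
Attach mood subjunctive -we → hatiyihwe.
Apply vowel harmony: hatiyihwe → hatuyuhwa.
Nasal assimilation: no change.

hatuyuhwa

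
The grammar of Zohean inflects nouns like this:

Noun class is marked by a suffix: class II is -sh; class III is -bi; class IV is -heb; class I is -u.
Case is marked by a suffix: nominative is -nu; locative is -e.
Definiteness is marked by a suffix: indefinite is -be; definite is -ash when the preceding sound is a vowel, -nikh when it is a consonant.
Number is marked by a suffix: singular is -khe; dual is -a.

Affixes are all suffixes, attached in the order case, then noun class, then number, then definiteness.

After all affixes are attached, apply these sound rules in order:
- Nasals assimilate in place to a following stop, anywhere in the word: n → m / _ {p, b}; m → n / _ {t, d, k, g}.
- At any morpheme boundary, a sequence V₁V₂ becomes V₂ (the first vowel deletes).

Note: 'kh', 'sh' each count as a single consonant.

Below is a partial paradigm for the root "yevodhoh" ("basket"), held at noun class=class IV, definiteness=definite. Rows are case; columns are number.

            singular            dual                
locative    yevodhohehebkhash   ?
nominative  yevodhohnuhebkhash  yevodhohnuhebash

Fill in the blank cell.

Attach case locative -e → yevodhohe.
Attach noun class class IV -heb → yevodhoheheb.
Attach number dual -a → yevodhoheheba.
Attach definiteness definite -ash (after vowel 'a') → yevodhohehebaash.
Nasal assimilation: no change.
Apply vowel deletion: yevodhohehebaash → yevodhohehebash.

yevodhohehebash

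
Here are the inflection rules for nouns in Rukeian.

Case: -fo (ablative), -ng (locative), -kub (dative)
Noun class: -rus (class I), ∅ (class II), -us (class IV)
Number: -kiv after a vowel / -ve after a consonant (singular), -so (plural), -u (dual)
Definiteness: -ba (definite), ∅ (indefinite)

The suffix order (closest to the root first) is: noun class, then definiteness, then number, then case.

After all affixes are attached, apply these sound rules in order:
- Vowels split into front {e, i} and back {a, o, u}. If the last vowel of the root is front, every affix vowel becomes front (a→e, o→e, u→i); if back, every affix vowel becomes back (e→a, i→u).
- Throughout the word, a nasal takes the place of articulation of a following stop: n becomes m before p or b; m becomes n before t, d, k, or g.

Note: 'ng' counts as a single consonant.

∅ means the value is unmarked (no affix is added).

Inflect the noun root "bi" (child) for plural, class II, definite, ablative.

noun class = class II: zero marking, form stays bi.
Attach definiteness definite -ba → biba.
Attach number plural -so → bibaso.
Attach case ablative -fo → bibasofo.
Apply vowel harmony: bibasofo → bibesefe.
Nasal assimilation: no change.

bibesefe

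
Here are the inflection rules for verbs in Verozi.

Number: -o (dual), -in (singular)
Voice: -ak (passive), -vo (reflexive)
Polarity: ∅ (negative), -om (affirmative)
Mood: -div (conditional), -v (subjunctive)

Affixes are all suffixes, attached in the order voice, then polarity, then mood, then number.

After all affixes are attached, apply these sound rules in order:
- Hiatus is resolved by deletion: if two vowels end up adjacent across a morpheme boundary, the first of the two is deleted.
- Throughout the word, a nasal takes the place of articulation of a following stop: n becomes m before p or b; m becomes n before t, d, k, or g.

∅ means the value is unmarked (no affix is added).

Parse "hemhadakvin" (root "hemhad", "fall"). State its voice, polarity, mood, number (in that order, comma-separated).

passive, negative, subjunctive, singular

Segment: hemhad-ak-v-in.
voice: -ak → passive.
polarity: ∅ → negative.
mood: -v → subjunctive.
number: -in → singular.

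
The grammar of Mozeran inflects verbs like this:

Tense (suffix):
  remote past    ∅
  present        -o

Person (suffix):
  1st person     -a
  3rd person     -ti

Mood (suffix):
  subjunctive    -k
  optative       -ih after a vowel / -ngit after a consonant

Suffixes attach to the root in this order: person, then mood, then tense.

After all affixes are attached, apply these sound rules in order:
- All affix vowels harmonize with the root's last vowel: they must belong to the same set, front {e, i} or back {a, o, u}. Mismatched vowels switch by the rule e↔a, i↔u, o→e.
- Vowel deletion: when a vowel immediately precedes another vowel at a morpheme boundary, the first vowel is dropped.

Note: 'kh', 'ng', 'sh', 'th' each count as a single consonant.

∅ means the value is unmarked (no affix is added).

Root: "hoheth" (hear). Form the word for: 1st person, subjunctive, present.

Attach person 1st person -a → hohetha.
Attach mood subjunctive -k → hohethak.
Attach tense present -o → hohethako.
Apply vowel harmony: hohethako → hohetheke.
Vowel deletion: no change.

hohetheke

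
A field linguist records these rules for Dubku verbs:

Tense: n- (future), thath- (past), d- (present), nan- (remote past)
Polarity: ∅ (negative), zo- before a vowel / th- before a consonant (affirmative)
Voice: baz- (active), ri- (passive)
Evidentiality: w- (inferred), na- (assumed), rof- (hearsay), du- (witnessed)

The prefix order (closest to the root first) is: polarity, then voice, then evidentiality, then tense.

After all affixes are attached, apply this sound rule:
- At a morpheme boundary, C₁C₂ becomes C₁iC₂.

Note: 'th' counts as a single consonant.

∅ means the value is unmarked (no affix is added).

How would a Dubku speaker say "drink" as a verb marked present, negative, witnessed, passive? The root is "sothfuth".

didurisothfuth

polarity = negative: zero marking, form stays sothfuth.
Attach voice passive ri- → risothfuth.
Attach evidentiality witnessed du- → durisothfuth.
Attach tense present d- → ddurisothfuth.
Apply epenthesis: ddurisothfuth → didurisothfuth.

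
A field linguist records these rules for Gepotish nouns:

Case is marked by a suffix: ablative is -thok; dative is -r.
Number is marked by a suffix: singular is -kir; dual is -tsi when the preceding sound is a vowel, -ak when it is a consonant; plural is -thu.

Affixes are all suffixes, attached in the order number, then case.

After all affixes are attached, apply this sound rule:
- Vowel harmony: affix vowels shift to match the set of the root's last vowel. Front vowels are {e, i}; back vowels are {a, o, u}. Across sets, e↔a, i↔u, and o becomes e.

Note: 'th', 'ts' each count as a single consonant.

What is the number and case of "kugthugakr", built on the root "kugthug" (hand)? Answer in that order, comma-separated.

dual, dative

Segment: kugthug-ak-r.
number: -tsi/ak → dual.
case: -r → dative.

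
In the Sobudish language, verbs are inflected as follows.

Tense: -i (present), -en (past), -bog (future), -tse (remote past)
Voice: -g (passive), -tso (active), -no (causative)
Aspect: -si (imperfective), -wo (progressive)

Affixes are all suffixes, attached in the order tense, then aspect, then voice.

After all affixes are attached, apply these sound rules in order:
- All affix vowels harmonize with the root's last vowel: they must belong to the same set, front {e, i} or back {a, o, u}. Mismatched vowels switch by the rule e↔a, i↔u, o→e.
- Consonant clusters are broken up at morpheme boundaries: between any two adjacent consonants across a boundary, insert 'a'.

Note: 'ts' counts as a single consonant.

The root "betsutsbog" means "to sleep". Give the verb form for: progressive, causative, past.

betsutsboganawono

Attach tense past -en → betsutsbogen.
Attach aspect progressive -wo → betsutsbogenwo.
Attach voice causative -no → betsutsbogenwono.
Apply vowel harmony: betsutsbogenwono → betsutsboganwono.
Apply epenthesis: betsutsboganwono → betsutsboganawono.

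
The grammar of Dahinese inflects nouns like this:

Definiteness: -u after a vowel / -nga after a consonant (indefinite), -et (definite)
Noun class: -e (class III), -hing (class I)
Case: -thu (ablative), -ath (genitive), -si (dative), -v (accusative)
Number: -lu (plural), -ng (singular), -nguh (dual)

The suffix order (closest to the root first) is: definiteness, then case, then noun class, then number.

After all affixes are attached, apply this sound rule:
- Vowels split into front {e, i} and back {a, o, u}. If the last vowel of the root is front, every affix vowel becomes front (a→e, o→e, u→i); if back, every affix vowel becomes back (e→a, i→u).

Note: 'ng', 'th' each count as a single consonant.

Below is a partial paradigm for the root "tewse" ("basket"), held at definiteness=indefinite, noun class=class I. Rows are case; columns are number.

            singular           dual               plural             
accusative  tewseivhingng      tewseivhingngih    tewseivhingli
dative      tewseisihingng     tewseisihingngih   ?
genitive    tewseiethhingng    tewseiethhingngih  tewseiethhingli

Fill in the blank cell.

tewseisihingli

Attach definiteness indefinite -u (after vowel 'e') → tewseu.
Attach case dative -si → tewseusi.
Attach noun class class I -hing → tewseusihing.
Attach number plural -lu → tewseusihinglu.
Apply vowel harmony: tewseusihinglu → tewseisihingli.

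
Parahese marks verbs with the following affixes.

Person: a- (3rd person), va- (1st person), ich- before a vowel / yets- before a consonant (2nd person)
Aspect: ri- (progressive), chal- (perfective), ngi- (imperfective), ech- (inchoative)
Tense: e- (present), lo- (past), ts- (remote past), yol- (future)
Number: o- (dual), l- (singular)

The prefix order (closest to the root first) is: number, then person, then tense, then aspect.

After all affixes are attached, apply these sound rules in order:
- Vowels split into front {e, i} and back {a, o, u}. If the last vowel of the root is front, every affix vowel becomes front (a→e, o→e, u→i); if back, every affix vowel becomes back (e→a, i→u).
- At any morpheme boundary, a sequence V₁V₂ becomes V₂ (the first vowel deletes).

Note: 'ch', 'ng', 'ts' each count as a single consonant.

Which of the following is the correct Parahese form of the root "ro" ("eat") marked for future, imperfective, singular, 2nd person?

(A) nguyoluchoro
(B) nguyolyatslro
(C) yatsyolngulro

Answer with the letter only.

B

Attach number singular l- → lro.
Attach person 2nd person yets- (before consonant 'l') → yetslro.
Attach tense future yol- → yolyetslro.
Attach aspect imperfective ngi- → ngiyolyetslro.
Apply vowel harmony: ngiyolyetslro → nguyolyatslro.
Vowel deletion: no change.
So the correct form is nguyolyatslro, option (B).
(C) yatsyolngulro is wrong: it has the affixes in the wrong order.
(A) nguyoluchoro is wrong: it uses dual instead of singular for number.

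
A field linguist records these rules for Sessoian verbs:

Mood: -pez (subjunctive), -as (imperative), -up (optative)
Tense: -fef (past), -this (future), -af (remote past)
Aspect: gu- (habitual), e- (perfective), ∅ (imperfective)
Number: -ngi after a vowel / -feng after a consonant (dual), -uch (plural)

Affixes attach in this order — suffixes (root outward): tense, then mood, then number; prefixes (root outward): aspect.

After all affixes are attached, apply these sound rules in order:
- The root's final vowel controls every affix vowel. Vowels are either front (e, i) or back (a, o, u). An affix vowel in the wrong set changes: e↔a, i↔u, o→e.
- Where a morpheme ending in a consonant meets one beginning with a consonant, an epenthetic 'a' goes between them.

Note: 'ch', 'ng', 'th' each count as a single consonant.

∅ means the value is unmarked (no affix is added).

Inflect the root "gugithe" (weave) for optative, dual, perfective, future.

egugithethisipafeng

Attach tense future -this → gugithethis.
Attach aspect perfective e- → egugithethis.
Attach mood optative -up → egugithethisup.
Attach number dual -feng (after consonant 'p') → egugithethisupfeng.
Apply vowel harmony: egugithethisupfeng → egugithethisipfeng.
Apply epenthesis: egugithethisipfeng → egugithethisipafeng.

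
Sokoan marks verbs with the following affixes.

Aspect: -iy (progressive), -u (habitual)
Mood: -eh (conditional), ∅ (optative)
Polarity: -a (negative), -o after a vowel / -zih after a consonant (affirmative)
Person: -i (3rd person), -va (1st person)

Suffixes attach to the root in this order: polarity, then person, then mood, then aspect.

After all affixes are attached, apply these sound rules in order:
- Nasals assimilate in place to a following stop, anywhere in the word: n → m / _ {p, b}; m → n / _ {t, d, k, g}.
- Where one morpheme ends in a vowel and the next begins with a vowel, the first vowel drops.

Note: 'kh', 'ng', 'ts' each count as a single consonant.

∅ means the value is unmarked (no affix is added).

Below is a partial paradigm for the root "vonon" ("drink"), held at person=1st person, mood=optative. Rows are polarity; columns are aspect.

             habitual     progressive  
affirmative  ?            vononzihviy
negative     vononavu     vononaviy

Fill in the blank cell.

Attach polarity affirmative -zih (after consonant 'n') → vononzih.
Attach person 1st person -va → vononzihva.
mood = optative: zero marking, form stays vononzihva.
Attach aspect habitual -u → vononzihvau.
Nasal assimilation: no change.
Apply vowel deletion: vononzihvau → vononzihvu.

vononzihvu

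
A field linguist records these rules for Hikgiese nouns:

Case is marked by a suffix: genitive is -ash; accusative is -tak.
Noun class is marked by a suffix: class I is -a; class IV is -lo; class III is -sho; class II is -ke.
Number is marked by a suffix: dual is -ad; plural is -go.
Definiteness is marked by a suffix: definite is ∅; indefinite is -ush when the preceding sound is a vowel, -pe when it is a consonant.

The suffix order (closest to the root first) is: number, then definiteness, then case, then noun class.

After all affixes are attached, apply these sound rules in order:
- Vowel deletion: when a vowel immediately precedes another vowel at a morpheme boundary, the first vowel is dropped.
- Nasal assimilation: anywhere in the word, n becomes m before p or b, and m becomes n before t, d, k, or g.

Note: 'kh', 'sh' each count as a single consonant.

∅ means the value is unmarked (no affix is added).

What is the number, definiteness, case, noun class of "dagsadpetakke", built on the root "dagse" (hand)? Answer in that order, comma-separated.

Segment: dagse-ad-pe-tak-ke.
number: -ad → dual.
definiteness: -ush/pe → indefinite.
case: -tak → accusative.
noun class: -ke → class II.

dual, indefinite, accusative, class II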